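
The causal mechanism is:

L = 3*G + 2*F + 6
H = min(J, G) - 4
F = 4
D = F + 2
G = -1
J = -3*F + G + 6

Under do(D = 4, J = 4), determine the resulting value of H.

Setting D = 4, J = 4 by intervention discards those variables' equations.
H = min(J, G) - 4  [with J=4, G=-1]  = -5

-5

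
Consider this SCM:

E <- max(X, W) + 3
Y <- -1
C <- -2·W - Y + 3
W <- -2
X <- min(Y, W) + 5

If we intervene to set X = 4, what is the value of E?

do(X=4) replaces the equation X <- min(Y, W) + 5 with the constant X = 4.
E = max(X, W) + 3  [with X=4, W=-2]  = 7

7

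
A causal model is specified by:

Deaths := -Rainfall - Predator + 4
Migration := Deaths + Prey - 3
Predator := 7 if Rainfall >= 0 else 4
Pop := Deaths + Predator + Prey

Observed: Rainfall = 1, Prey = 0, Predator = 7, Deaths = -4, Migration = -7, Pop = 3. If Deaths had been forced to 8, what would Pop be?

15

Under do(Deaths=8), the mechanism Deaths := -Rainfall - Predator + 4 is discarded; Deaths is fixed at 8.
Predator = 7 if Rainfall >= 0 else 4  [with Rainfall=1]  = 7
Pop = Deaths + Predator + Prey  [with Deaths=8, Predator=7, Prey=0]  = 15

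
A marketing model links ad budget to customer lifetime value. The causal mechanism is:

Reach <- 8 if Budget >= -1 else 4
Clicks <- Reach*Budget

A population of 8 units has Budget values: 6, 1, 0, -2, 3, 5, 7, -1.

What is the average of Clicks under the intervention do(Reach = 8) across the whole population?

19

Every unit gets Reach=8 under the intervention. Clicks values become 48, 8, 0, -16, 24, 40, 56, -8; E[Clicks|do(Reach=8)] = 19.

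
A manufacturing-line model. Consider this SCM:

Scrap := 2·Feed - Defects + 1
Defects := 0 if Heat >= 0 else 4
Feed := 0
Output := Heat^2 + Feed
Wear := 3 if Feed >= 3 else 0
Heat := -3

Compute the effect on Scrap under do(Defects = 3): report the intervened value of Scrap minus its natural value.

1

Intervening sets Defects = 3 and removes its equation (Defects := 0 if Heat >= 0 else 4).
Scrap = 2·Feed - Defects + 1  [with Feed=0, Defects=3]  = -2
Without intervention: Defects = 0 if Heat >= 0 else 4  [with Heat=-3]  = 4; Scrap = 2·Feed - Defects + 1  [with Feed=0, Defects=4]  = -3.
Change = -2 − (-3) = 1.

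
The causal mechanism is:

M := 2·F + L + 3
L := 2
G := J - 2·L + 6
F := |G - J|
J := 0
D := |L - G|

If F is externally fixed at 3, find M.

Intervening sets F = 3 and removes its equation (F := |G - J|).
M = 2·F + L + 3  [with F=3, L=2]  = 11

11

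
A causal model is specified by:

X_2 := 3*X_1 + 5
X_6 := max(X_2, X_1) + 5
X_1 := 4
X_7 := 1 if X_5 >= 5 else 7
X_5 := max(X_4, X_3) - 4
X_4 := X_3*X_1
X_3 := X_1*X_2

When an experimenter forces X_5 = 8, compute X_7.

Under do(X_5=8), the mechanism X_5 := max(X_4, X_3) - 4 is discarded; X_5 is fixed at 8.
X_7 = 1 if X_5 >= 5 else 7  [with X_5=8]  = 1

1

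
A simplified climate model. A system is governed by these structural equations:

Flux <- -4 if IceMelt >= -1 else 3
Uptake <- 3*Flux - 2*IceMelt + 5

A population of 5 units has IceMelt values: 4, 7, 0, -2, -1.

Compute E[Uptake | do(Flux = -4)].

-10.2

do(Flux=-4) breaks Flux's dependence on IceMelt. With Flux=-4 fixed, Uptake across the units is -15, -21, -7, -3, -5, mean -10.2.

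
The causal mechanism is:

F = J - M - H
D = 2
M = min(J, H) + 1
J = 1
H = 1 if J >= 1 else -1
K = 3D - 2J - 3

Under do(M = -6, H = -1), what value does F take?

8

The joint intervention fixes M = -6, H = -1, removing each variable's own equation.
F = J - M - H  [with J=1, M=-6, H=-1]  = 8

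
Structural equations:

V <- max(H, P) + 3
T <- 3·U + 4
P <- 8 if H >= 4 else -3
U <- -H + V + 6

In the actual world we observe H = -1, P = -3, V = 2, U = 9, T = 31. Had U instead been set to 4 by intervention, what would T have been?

Intervening sets U = 4 and removes its equation (U <- -H + V + 6).
T = 3·U + 4  [with U=4]  = 16

16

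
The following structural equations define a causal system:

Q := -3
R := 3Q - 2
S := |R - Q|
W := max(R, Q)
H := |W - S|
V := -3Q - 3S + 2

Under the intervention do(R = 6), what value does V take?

-16

Under do(R=6), the mechanism R := 3Q - 2 is discarded; R is fixed at 6.
S = |R - Q|  [with R=6, Q=-3]  = 9
V = -3Q - 3S + 2  [with Q=-3, S=9]  = -16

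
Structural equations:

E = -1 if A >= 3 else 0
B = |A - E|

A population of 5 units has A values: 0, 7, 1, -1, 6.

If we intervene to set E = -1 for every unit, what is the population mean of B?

Under do(E=-1), E's equation is replaced by E=-1 for every unit. Per-unit B: 1, 8, 2, 0, 7. Mean = 3.6.

3.6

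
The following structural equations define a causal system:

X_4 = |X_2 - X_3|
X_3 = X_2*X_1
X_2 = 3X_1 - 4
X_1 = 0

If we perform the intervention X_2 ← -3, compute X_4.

Under do(X_2=-3), the mechanism X_2 = 3X_1 - 4 is discarded; X_2 is fixed at -3.
X_3 = X_2*X_1  [with X_2=-3, X_1=0]  = 0
X_4 = |X_2 - X_3|  [with X_2=-3, X_3=0]  = 3

3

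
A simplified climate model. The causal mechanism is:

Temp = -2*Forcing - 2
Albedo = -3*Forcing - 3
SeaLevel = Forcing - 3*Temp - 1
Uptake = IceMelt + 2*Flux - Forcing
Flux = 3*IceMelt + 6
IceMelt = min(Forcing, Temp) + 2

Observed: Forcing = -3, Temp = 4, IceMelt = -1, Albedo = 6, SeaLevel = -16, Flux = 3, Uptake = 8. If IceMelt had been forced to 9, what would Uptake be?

78

The intervention breaks the incoming arrows to IceMelt: IceMelt = min(Forcing, Temp) + 2 no longer applies, and IceMelt = 9.
Flux = 3*IceMelt + 6  [with IceMelt=9]  = 33
Uptake = IceMelt + 2*Flux - Forcing  [with IceMelt=9, Flux=33, Forcing=-3]  = 78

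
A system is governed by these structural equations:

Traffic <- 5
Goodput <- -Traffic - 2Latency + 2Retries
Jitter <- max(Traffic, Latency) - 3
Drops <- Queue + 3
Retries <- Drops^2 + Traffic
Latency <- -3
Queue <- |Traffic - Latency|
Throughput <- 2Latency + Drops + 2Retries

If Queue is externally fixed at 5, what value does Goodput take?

The intervention breaks the incoming arrows to Queue: Queue <- |Traffic - Latency| no longer applies, and Queue = 5.
Drops = Queue + 3  [with Queue=5]  = 8
Retries = Drops^2 + Traffic  [with Drops=8, Traffic=5]  = 69
Goodput = -Traffic - 2Latency + 2Retries  [with Traffic=5, Latency=-3, Retries=69]  = 139

139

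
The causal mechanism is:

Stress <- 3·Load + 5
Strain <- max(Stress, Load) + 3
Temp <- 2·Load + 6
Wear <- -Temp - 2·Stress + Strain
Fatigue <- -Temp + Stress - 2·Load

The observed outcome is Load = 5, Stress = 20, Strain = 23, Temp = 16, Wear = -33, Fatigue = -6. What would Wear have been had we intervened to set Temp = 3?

Intervening sets Temp = 3 and removes its equation (Temp <- 2·Load + 6).
Stress = 3·Load + 5  [with Load=5]  = 20
Strain = max(Stress, Load) + 3  [with Stress=20, Load=5]  = 23
Wear = -Temp - 2·Stress + Strain  [with Temp=3, Stress=20, Strain=23]  = -20

-20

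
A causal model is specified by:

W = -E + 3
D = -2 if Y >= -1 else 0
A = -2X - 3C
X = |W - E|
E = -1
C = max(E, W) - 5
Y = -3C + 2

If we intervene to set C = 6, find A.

do(C=6) replaces the equation C = max(E, W) - 5 with the constant C = 6.
W = -E + 3  [with E=-1]  = 4
X = |W - E|  [with W=4, E=-1]  = 5
A = -2X - 3C  [with X=5, C=6]  = -28

-28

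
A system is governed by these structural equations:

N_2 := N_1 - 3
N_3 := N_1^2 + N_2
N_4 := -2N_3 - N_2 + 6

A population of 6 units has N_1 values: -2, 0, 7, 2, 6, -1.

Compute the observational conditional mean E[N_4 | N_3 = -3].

15.5

Conditioning on N_3=-3 selects the 2 unit(s) with N_1 ∈ {0, -1}. Their N_4 values: 15, 16. Mean = 15.5.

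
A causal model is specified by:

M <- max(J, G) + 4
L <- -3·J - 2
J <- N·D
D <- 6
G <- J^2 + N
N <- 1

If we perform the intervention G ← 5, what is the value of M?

The intervention breaks the incoming arrows to G: G <- J^2 + N no longer applies, and G = 5.
J = N·D  [with N=1, D=6]  = 6
M = max(J, G) + 4  [with J=6, G=5]  = 10

10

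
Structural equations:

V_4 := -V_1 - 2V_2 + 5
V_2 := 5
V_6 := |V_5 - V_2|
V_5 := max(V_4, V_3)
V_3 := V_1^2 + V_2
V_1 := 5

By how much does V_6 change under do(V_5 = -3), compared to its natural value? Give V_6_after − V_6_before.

The intervention breaks the incoming arrows to V_5: V_5 := max(V_4, V_3) no longer applies, and V_5 = -3.
V_6 = |V_5 - V_2|  [with V_5=-3, V_2=5]  = 8
Without intervention: V_3 = V_1^2 + V_2  [with V_1=5, V_2=5]  = 30; V_4 = -V_1 - 2V_2 + 5  [with V_1=5, V_2=5]  = -10; V_5 = max(V_4, V_3)  [with V_4=-10, V_3=30]  = 30; V_6 = |V_5 - V_2|  [with V_5=30, V_2=5]  = 25.
Change = 8 − 25 = -17.

-17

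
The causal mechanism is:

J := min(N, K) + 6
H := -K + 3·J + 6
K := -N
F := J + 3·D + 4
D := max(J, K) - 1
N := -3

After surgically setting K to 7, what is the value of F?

25

Under do(K=7), the mechanism K := -N is discarded; K is fixed at 7.
J = min(N, K) + 6  [with N=-3, K=7]  = 3
D = max(J, K) - 1  [with J=3, K=7]  = 6
F = J + 3·D + 4  [with J=3, D=6]  = 25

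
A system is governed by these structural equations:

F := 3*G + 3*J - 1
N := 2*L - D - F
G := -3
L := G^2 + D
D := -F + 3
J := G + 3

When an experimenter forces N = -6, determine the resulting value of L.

do(N=-6) replaces the equation N := 2*L - D - F with the constant N = -6.
Since L is not a descendant of the intervened variable, it is unaffected.
J = G + 3  [with G=-3]  = 0
F = 3*G + 3*J - 1  [with G=-3, J=0]  = -10
D = -F + 3  [with F=-10]  = 13
L = G^2 + D  [with G=-3, D=13]  = 22

22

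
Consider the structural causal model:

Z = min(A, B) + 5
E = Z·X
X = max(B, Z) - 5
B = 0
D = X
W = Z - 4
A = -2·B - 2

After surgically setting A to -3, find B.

0

Under do(A=-3), the mechanism A = -2·B - 2 is discarded; A is fixed at -3.
B is not downstream of the intervention, so its value is determined by the original equations.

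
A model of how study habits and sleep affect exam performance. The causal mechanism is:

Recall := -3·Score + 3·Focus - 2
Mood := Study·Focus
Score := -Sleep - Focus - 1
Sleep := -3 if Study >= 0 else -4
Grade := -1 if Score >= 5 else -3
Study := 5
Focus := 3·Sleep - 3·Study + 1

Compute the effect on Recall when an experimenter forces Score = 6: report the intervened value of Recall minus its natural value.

Under do(Score=6), the mechanism Score := -Sleep - Focus - 1 is discarded; Score is fixed at 6.
Sleep = -3 if Study >= 0 else -4  [with Study=5]  = -3
Focus = 3·Sleep - 3·Study + 1  [with Sleep=-3, Study=5]  = -23
Recall = -3·Score + 3·Focus - 2  [with Score=6, Focus=-23]  = -89
Without intervention: Sleep = -3 if Study >= 0 else -4  [with Study=5]  = -3; Focus = 3·Sleep - 3·Study + 1  [with Sleep=-3, Study=5]  = -23; Score = -Sleep - Focus - 1  [with Sleep=-3, Focus=-23]  = 25; Recall = -3·Score + 3·Focus - 2  [with Score=25, Focus=-23]  = -146.
Change = -89 − (-146) = 57.

57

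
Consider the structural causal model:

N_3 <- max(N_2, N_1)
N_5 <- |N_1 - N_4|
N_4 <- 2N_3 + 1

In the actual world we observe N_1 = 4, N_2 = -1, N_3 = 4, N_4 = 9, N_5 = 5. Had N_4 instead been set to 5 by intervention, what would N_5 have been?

1

Intervening sets N_4 = 5 and removes its equation (N_4 <- 2N_3 + 1).
N_5 = |N_1 - N_4|  [with N_1=4, N_4=5]  = 1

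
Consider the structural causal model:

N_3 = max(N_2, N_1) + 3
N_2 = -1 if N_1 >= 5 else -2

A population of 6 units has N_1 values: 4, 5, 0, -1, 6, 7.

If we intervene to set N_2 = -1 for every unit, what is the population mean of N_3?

do(N_2=-1) breaks N_2's dependence on N_1. With N_2=-1 fixed, N_3 across the units is 7, 8, 3, 2, 9, 10, mean 6.5.

6.5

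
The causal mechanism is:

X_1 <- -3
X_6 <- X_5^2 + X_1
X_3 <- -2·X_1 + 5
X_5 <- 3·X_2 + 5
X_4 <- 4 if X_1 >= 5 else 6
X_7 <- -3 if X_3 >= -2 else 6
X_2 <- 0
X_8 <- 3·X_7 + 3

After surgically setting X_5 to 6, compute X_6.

The intervention breaks the incoming arrows to X_5: X_5 <- 3·X_2 + 5 no longer applies, and X_5 = 6.
X_6 = X_5^2 + X_1  [with X_5=6, X_1=-3]  = 33

33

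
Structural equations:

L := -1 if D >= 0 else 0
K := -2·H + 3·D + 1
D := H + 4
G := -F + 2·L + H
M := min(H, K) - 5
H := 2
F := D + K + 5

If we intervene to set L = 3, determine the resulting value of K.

Under do(L=3), the mechanism L := -1 if D >= 0 else 0 is discarded; L is fixed at 3.
Since K is not a descendant of the intervened variable, it is unaffected.
D = H + 4  [with H=2]  = 6
K = -2·H + 3·D + 1  [with H=2, D=6]  = 15

15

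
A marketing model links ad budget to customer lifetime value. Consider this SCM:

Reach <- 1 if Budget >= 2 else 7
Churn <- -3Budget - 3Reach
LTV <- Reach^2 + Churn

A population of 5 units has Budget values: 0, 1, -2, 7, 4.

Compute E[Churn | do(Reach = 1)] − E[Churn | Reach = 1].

do(Reach=1) breaks Reach's dependence on Budget. With Reach=1 fixed, Churn across the units is -3, -6, 3, -24, -15, mean -9.
Observing Reach=1 restricts to units where Reach's equation naturally yields 1: Budget ∈ {7, 4}. In that subpopulation Churn = -24, -15, mean -19.5.
Difference = -9 − (-19.5) = 10.5.

10.5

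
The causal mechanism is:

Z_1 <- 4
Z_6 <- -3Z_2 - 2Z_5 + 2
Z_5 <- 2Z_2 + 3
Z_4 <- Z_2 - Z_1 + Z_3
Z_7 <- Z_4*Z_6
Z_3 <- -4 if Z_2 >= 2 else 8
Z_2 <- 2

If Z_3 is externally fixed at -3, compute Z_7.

90

The intervention breaks the incoming arrows to Z_3: Z_3 <- -4 if Z_2 >= 2 else 8 no longer applies, and Z_3 = -3.
Z_4 = Z_2 - Z_1 + Z_3  [with Z_2=2, Z_1=4, Z_3=-3]  = -5
Z_5 = 2Z_2 + 3  [with Z_2=2]  = 7
Z_6 = -3Z_2 - 2Z_5 + 2  [with Z_2=2, Z_5=7]  = -18
Z_7 = Z_4*Z_6  [with Z_4=-5, Z_6=-18]  = 90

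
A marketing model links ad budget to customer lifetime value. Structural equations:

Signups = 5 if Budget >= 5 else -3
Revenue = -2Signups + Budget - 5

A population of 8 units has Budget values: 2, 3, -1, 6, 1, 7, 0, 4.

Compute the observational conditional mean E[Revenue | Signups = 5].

-8.5

E[Revenue|Signups=5] averages over only the 2 units with Signups=5 (Budget = 6, 7): Revenue = -9, -8, mean -8.5.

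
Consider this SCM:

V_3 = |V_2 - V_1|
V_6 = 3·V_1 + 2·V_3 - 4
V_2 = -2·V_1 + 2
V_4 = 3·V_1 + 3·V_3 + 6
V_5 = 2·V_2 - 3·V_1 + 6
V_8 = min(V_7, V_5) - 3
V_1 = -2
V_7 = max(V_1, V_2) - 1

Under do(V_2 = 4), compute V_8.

do(V_2=4) replaces the equation V_2 = -2·V_1 + 2 with the constant V_2 = 4.
V_5 = 2·V_2 - 3·V_1 + 6  [with V_2=4, V_1=-2]  = 20
V_7 = max(V_1, V_2) - 1  [with V_1=-2, V_2=4]  = 3
V_8 = min(V_7, V_5) - 3  [with V_7=3, V_5=20]  = 0

0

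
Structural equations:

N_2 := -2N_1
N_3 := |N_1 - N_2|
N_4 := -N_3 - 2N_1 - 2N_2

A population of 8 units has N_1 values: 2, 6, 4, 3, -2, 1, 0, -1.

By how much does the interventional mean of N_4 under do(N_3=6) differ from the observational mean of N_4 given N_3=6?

do(N_3=6) breaks N_3's dependence on N_1. With N_3=6 fixed, N_4 across the units is -2, 6, 2, 0, -10, -4, -6, -8, mean -2.75.
E[N_4|N_3=6] averages over only the 2 units with N_3=6 (N_1 = 2, -2): N_4 = -2, -10, mean -6.
Difference = -2.75 − (-6) = 3.25.

3.25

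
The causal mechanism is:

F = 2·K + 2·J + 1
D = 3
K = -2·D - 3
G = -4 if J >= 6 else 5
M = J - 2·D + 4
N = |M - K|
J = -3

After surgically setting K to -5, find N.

0

The intervention breaks the incoming arrows to K: K = -2·D - 3 no longer applies, and K = -5.
M = J - 2·D + 4  [with J=-3, D=3]  = -5
N = |M - K|  [with M=-5, K=-5]  = 0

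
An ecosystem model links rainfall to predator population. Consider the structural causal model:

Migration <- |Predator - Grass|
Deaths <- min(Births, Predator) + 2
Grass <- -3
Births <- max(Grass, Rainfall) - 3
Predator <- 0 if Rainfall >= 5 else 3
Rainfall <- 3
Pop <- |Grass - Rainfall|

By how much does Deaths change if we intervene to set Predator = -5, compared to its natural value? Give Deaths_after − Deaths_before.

-5

do(Predator=-5) replaces the equation Predator <- 0 if Rainfall >= 5 else 3 with the constant Predator = -5.
Births = max(Grass, Rainfall) - 3  [with Grass=-3, Rainfall=3]  = 0
Deaths = min(Births, Predator) + 2  [with Births=0, Predator=-5]  = -3
Without intervention: Predator = 0 if Rainfall >= 5 else 3  [with Rainfall=3]  = 3; Births = max(Grass, Rainfall) - 3  [with Grass=-3, Rainfall=3]  = 0; Deaths = min(Births, Predator) + 2  [with Births=0, Predator=3]  = 2.
Change = -3 − 2 = -5.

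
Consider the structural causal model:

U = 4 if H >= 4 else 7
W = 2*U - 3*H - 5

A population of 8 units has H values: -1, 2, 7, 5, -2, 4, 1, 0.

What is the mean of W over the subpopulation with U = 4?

E[W|U=4] averages over only the 3 units with U=4 (H = 7, 5, 4): W = -18, -12, -9, mean -13.

-13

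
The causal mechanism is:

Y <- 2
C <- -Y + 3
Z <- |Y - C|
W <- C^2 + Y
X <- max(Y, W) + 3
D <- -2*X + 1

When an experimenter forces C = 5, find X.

30

do(C=5) replaces the equation C <- -Y + 3 with the constant C = 5.
W = C^2 + Y  [with C=5, Y=2]  = 27
X = max(Y, W) + 3  [with Y=2, W=27]  = 30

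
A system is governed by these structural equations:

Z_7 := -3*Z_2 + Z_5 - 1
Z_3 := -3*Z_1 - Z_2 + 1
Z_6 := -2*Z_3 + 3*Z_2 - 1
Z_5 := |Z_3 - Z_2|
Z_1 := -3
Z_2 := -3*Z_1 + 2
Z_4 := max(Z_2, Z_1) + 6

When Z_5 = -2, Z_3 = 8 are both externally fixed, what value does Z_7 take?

-36

The joint intervention fixes Z_5 = -2, Z_3 = 8, removing each variable's own equation.
Z_2 = -3*Z_1 + 2  [with Z_1=-3]  = 11
Z_7 = -3*Z_2 + Z_5 - 1  [with Z_2=11, Z_5=-2]  = -36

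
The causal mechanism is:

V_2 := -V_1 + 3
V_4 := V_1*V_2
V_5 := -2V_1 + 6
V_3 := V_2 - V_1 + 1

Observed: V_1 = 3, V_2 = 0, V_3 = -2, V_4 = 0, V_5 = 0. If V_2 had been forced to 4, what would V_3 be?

2

The intervention breaks the incoming arrows to V_2: V_2 := -V_1 + 3 no longer applies, and V_2 = 4.
V_3 = V_2 - V_1 + 1  [with V_2=4, V_1=3]  = 2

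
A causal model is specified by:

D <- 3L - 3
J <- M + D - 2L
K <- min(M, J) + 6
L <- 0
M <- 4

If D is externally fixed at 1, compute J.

5

The intervention breaks the incoming arrows to D: D <- 3L - 3 no longer applies, and D = 1.
J = M + D - 2L  [with M=4, D=1, L=0]  = 5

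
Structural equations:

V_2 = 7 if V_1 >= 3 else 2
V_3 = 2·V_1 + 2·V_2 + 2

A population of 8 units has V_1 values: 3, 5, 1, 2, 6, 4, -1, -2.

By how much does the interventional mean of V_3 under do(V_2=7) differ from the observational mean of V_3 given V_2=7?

-4.5

The intervention sets V_2=7 in all 8 units regardless of V_1. Recomputing V_3 per unit gives 22, 26, 18, 20, 28, 24, 14, 12; average 20.5.
Conditioning on V_2=7 selects the 4 unit(s) with V_1 ∈ {3, 5, 6, 4}. Their V_3 values: 22, 26, 28, 24. Mean = 25.
Difference = 20.5 − 25 = -4.5.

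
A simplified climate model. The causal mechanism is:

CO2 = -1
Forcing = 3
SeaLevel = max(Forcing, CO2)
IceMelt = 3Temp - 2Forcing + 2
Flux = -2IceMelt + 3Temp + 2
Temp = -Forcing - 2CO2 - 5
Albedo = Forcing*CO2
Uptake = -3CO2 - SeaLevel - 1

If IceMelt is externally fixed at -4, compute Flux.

The intervention breaks the incoming arrows to IceMelt: IceMelt = 3Temp - 2Forcing + 2 no longer applies, and IceMelt = -4.
Temp = -Forcing - 2CO2 - 5  [with Forcing=3, CO2=-1]  = -6
Flux = -2IceMelt + 3Temp + 2  [with IceMelt=-4, Temp=-6]  = -8

-8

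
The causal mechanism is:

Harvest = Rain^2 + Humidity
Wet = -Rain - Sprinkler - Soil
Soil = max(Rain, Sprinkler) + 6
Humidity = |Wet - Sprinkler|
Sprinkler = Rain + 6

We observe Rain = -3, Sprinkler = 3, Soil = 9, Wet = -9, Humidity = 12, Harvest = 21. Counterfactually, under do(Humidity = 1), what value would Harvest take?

10

The intervention breaks the incoming arrows to Humidity: Humidity = |Wet - Sprinkler| no longer applies, and Humidity = 1.
Harvest = Rain^2 + Humidity  [with Rain=-3, Humidity=1]  = 10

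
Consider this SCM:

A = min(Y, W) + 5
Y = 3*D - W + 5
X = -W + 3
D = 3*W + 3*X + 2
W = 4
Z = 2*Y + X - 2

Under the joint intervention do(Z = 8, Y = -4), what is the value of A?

1

Setting Z = 8, Y = -4 by intervention discards those variables' equations.
A = min(Y, W) + 5  [with Y=-4, W=4]  = 1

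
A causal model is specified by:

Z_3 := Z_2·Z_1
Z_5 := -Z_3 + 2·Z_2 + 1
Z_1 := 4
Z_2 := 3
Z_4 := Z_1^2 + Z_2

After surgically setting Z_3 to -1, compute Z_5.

do(Z_3=-1) replaces the equation Z_3 := Z_2·Z_1 with the constant Z_3 = -1.
Z_5 = -Z_3 + 2·Z_2 + 1  [with Z_3=-1, Z_2=3]  = 8

8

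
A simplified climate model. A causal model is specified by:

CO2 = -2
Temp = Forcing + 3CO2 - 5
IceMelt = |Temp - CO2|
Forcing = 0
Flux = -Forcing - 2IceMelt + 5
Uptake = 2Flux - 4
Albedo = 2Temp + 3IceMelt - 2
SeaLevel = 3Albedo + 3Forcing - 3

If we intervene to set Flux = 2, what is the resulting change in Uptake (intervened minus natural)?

30

do(Flux=2) replaces the equation Flux = -Forcing - 2IceMelt + 5 with the constant Flux = 2.
Uptake = 2Flux - 4  [with Flux=2]  = 0
Without intervention: Temp = Forcing + 3CO2 - 5  [with Forcing=0, CO2=-2]  = -11; IceMelt = |Temp - CO2|  [with Temp=-11, CO2=-2]  = 9; Flux = -Forcing - 2IceMelt + 5  [with Forcing=0, IceMelt=9]  = -13; Uptake = 2Flux - 4  [with Flux=-13]  = -30.
Change = 0 − (-30) = 30.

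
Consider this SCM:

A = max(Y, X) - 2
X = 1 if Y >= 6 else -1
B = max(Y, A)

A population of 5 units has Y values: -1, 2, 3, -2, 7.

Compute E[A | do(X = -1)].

Under do(X=-1), X's equation is replaced by X=-1 for every unit. Per-unit A: -3, 0, 1, -3, 5. Mean = 0.

0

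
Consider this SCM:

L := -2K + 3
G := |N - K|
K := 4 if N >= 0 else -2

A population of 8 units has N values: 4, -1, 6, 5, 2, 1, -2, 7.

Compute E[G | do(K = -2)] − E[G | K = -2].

4.25

The intervention sets K=-2 in all 8 units regardless of N. Recomputing G per unit gives 6, 1, 8, 7, 4, 3, 0, 9; average 4.75.
Conditioning on K=-2 selects the 2 unit(s) with N ∈ {-1, -2}. Their G values: 1, 0. Mean = 0.5.
Difference = 4.75 − 0.5 = 4.25.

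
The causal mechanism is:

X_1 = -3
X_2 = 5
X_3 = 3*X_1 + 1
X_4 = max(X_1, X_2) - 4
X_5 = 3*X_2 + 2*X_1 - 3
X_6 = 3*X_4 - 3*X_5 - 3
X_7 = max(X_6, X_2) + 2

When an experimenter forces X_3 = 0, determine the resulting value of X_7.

7

The intervention breaks the incoming arrows to X_3: X_3 = 3*X_1 + 1 no longer applies, and X_3 = 0.
X_7 is not downstream of the intervention, so its value is determined by the original equations.
X_4 = max(X_1, X_2) - 4  [with X_1=-3, X_2=5]  = 1
X_5 = 3*X_2 + 2*X_1 - 3  [with X_2=5, X_1=-3]  = 6
X_6 = 3*X_4 - 3*X_5 - 3  [with X_4=1, X_5=6]  = -18
X_7 = max(X_6, X_2) + 2  [with X_6=-18, X_2=5]  = 7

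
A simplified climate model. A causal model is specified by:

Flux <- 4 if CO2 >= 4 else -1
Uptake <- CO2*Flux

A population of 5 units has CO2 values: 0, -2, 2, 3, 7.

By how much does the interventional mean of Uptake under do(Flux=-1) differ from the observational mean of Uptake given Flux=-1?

Every unit gets Flux=-1 under the intervention. Uptake values become 0, 2, -2, -3, -7; E[Uptake|do(Flux=-1)] = -2.
E[Uptake|Flux=-1] averages over only the 4 units with Flux=-1 (CO2 = 0, -2, 2, 3): Uptake = 0, 2, -2, -3, mean -0.75.
Difference = -2 − (-0.75) = -1.25.

-1.25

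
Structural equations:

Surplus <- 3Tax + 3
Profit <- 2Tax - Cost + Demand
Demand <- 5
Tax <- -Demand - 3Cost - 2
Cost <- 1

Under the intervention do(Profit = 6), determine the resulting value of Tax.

-10

Under do(Profit=6), the mechanism Profit <- 2Tax - Cost + Demand is discarded; Profit is fixed at 6.
Since Tax is not a descendant of the intervened variable, it is unaffected.
Tax = -Demand - 3Cost - 2  [with Demand=5, Cost=1]  = -10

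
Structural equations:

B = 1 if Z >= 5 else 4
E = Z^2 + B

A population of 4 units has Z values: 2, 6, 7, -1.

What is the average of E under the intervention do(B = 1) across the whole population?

23.5

Under do(B=1), B's equation is replaced by B=1 for every unit. Per-unit E: 5, 37, 50, 2. Mean = 23.5.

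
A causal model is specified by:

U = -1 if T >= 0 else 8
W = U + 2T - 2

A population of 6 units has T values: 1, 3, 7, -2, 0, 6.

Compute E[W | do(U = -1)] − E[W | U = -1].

-1.8

Every unit gets U=-1 under the intervention. W values become -1, 3, 11, -7, -3, 9; E[W|do(U=-1)] = 2.
Conditioning on U=-1 selects the 5 unit(s) with T ∈ {1, 3, 7, 0, 6}. Their W values: -1, 3, 11, -3, 9. Mean = 3.8.
Difference = 2 − 3.8 = -1.8.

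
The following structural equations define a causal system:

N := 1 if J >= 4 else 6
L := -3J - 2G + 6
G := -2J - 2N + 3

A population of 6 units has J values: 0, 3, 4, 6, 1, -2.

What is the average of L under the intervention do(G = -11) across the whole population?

22

Every unit gets G=-11 under the intervention. L values become 28, 19, 16, 10, 25, 34; E[L|do(G=-11)] = 22.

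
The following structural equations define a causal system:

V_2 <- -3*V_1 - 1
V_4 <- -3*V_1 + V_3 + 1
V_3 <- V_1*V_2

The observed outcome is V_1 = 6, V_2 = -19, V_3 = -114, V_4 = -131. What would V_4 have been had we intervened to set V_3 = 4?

-13

The intervention breaks the incoming arrows to V_3: V_3 <- V_1*V_2 no longer applies, and V_3 = 4.
V_4 = -3*V_1 + V_3 + 1  [with V_1=6, V_3=4]  = -13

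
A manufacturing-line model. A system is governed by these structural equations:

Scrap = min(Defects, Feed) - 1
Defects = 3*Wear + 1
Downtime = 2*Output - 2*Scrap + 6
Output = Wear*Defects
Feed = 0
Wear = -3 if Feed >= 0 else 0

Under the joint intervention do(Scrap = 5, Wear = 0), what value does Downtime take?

-4

The joint intervention fixes Scrap = 5, Wear = 0, removing each variable's own equation.
Defects = 3*Wear + 1  [with Wear=0]  = 1
Output = Wear*Defects  [with Wear=0, Defects=1]  = 0
Downtime = 2*Output - 2*Scrap + 6  [with Output=0, Scrap=5]  = -4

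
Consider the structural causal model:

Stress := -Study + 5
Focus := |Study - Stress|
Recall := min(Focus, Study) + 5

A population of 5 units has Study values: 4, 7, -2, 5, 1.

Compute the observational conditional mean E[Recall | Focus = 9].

7.5

E[Recall|Focus=9] averages over only the 2 units with Focus=9 (Study = 7, -2): Recall = 12, 3, mean 7.5.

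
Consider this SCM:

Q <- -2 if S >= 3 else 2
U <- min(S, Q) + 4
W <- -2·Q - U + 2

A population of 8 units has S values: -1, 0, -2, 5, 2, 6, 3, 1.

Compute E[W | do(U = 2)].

-1

do(U=2) breaks U's dependence on S. With U=2 fixed, W across the units is -4, -4, -4, 4, -4, 4, 4, -4, mean -1.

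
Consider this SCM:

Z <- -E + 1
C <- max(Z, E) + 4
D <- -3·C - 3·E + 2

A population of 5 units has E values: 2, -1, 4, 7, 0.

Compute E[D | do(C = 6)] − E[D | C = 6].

-5.7

Under do(C=6), C's equation is replaced by C=6 for every unit. Per-unit D: -22, -13, -28, -37, -16. Mean = -23.2.
Conditioning on C=6 selects the 2 unit(s) with E ∈ {2, -1}. Their D values: -22, -13. Mean = -17.5.
Difference = -23.2 − (-17.5) = -5.7.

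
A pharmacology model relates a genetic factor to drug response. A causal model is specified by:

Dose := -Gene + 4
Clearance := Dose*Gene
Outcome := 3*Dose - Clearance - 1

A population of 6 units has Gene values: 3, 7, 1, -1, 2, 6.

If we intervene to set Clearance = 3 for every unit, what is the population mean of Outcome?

Under do(Clearance=3), Clearance's equation is replaced by Clearance=3 for every unit. Per-unit Outcome: -1, -13, 5, 11, 2, -10. Mean = -1.

-1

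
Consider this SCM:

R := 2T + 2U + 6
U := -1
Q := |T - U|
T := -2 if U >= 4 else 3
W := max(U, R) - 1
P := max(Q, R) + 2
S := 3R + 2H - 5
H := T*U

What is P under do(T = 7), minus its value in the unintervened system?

do(T=7) replaces the equation T := -2 if U >= 4 else 3 with the constant T = 7.
R = 2T + 2U + 6  [with T=7, U=-1]  = 18
Q = |T - U|  [with T=7, U=-1]  = 8
P = max(Q, R) + 2  [with Q=8, R=18]  = 20
Without intervention: T = -2 if U >= 4 else 3  [with U=-1]  = 3; R = 2T + 2U + 6  [with T=3, U=-1]  = 10; Q = |T - U|  [with T=3, U=-1]  = 4; P = max(Q, R) + 2  [with Q=4, R=10]  = 12.
Change = 20 − 12 = 8.

8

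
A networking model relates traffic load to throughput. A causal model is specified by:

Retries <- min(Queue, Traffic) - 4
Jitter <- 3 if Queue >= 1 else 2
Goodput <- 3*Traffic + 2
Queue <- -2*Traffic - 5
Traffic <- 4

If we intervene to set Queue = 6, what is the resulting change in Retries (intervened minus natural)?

The intervention breaks the incoming arrows to Queue: Queue <- -2*Traffic - 5 no longer applies, and Queue = 6.
Retries = min(Queue, Traffic) - 4  [with Queue=6, Traffic=4]  = 0
Without intervention: Queue = -2*Traffic - 5  [with Traffic=4]  = -13; Retries = min(Queue, Traffic) - 4  [with Queue=-13, Traffic=4]  = -17.
Change = 0 − (-17) = 17.

17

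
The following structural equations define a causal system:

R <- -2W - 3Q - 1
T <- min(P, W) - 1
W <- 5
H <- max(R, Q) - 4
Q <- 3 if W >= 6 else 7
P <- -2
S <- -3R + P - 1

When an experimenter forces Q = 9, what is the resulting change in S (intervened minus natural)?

The intervention breaks the incoming arrows to Q: Q <- 3 if W >= 6 else 7 no longer applies, and Q = 9.
R = -2W - 3Q - 1  [with W=5, Q=9]  = -38
S = -3R + P - 1  [with R=-38, P=-2]  = 111
Without intervention: Q = 3 if W >= 6 else 7  [with W=5]  = 7; R = -2W - 3Q - 1  [with W=5, Q=7]  = -32; S = -3R + P - 1  [with R=-32, P=-2]  = 93.
Change = 111 − 93 = 18.

18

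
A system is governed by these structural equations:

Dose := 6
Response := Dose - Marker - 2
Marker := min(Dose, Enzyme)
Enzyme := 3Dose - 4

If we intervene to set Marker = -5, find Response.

The intervention breaks the incoming arrows to Marker: Marker := min(Dose, Enzyme) no longer applies, and Marker = -5.
Response = Dose - Marker - 2  [with Dose=6, Marker=-5]  = 9

9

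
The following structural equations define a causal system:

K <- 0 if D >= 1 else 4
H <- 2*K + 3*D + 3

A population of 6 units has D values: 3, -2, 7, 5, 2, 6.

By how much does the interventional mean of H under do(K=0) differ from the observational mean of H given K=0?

do(K=0) breaks K's dependence on D. With K=0 fixed, H across the units is 12, -3, 24, 18, 9, 21, mean 13.5.
E[H|K=0] averages over only the 5 units with K=0 (D = 3, 7, 5, 2, 6): H = 12, 24, 18, 9, 21, mean 16.8.
Difference = 13.5 − 16.8 = -3.3.

-3.3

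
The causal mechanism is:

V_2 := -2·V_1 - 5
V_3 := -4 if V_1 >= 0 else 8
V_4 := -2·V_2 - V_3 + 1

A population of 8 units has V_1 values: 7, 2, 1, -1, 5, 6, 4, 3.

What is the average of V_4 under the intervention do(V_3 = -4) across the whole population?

28.5

do(V_3=-4) breaks V_3's dependence on V_1. With V_3=-4 fixed, V_4 across the units is 43, 23, 19, 11, 35, 39, 31, 27, mean 28.5.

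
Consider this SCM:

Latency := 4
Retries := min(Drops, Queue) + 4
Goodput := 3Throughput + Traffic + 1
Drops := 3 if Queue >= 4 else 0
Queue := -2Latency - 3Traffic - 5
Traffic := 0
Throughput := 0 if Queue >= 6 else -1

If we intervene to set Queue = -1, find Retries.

do(Queue=-1) replaces the equation Queue := -2Latency - 3Traffic - 5 with the constant Queue = -1.
Drops = 3 if Queue >= 4 else 0  [with Queue=-1]  = 0
Retries = min(Drops, Queue) + 4  [with Drops=0, Queue=-1]  = 3

3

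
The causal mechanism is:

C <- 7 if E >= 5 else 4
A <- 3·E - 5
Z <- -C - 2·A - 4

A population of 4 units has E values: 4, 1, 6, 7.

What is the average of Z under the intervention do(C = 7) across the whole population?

Under do(C=7), C's equation is replaced by C=7 for every unit. Per-unit Z: -25, -7, -37, -43. Mean = -28.

-28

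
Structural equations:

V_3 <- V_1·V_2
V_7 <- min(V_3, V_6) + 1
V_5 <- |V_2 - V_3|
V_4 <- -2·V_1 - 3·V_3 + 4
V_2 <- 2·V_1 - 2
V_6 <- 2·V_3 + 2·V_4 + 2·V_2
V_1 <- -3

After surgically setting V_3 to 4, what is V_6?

-12

The intervention breaks the incoming arrows to V_3: V_3 <- V_1·V_2 no longer applies, and V_3 = 4.
V_2 = 2·V_1 - 2  [with V_1=-3]  = -8
V_4 = -2·V_1 - 3·V_3 + 4  [with V_1=-3, V_3=4]  = -2
V_6 = 2·V_3 + 2·V_4 + 2·V_2  [with V_3=4, V_4=-2, V_2=-8]  = -12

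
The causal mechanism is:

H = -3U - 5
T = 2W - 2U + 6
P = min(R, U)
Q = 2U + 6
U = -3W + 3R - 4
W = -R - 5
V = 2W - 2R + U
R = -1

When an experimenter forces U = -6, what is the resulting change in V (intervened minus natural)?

-11

The intervention breaks the incoming arrows to U: U = -3W + 3R - 4 no longer applies, and U = -6.
W = -R - 5  [with R=-1]  = -4
V = 2W - 2R + U  [with W=-4, R=-1, U=-6]  = -12
Without intervention: W = -R - 5  [with R=-1]  = -4; U = -3W + 3R - 4  [with W=-4, R=-1]  = 5; V = 2W - 2R + U  [with W=-4, R=-1, U=5]  = -1.
Change = -12 − (-1) = -11.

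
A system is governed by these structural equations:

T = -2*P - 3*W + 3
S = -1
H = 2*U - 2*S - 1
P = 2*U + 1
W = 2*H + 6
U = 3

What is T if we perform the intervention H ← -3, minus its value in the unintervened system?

60

The intervention breaks the incoming arrows to H: H = 2*U - 2*S - 1 no longer applies, and H = -3.
P = 2*U + 1  [with U=3]  = 7
W = 2*H + 6  [with H=-3]  = 0
T = -2*P - 3*W + 3  [with P=7, W=0]  = -11
Without intervention: H = 2*U - 2*S - 1  [with U=3, S=-1]  = 7; P = 2*U + 1  [with U=3]  = 7; W = 2*H + 6  [with H=7]  = 20; T = -2*P - 3*W + 3  [with P=7, W=20]  = -71.
Change = -11 − (-71) = 60.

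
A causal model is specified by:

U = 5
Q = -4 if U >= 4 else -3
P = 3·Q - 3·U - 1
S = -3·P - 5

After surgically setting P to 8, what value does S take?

-29

The intervention breaks the incoming arrows to P: P = 3·Q - 3·U - 1 no longer applies, and P = 8.
S = -3·P - 5  [with P=8]  = -29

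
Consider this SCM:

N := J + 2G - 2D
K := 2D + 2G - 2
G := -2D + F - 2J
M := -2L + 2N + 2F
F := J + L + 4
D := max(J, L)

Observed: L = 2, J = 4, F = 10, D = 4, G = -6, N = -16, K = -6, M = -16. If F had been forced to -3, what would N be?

-42

The intervention breaks the incoming arrows to F: F := J + L + 4 no longer applies, and F = -3.
D = max(J, L)  [with J=4, L=2]  = 4
G = -2D + F - 2J  [with D=4, F=-3, J=4]  = -19
N = J + 2G - 2D  [with J=4, G=-19, D=4]  = -42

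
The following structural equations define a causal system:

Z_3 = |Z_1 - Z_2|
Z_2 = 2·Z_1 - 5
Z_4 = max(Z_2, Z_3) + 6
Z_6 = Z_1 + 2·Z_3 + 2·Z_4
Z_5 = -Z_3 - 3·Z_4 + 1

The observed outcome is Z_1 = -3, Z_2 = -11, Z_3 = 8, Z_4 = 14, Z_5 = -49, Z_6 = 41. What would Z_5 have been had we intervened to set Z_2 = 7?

do(Z_2=7) replaces the equation Z_2 = 2·Z_1 - 5 with the constant Z_2 = 7.
Z_3 = |Z_1 - Z_2|  [with Z_1=-3, Z_2=7]  = 10
Z_4 = max(Z_2, Z_3) + 6  [with Z_2=7, Z_3=10]  = 16
Z_5 = -Z_3 - 3·Z_4 + 1  [with Z_3=10, Z_4=16]  = -57

-57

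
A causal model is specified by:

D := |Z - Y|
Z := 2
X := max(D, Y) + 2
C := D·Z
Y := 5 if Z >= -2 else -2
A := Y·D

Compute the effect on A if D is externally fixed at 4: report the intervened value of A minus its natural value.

5

The intervention breaks the incoming arrows to D: D := |Z - Y| no longer applies, and D = 4.
Y = 5 if Z >= -2 else -2  [with Z=2]  = 5
A = Y·D  [with Y=5, D=4]  = 20
Without intervention: Y = 5 if Z >= -2 else -2  [with Z=2]  = 5; D = |Z - Y|  [with Z=2, Y=5]  = 3; A = Y·D  [with Y=5, D=3]  = 15.
Change = 20 − 15 = 5.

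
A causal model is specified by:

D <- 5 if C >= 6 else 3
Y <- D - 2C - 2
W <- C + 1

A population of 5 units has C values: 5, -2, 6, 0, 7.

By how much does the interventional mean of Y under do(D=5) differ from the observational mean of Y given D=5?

6.6

Under do(D=5), D's equation is replaced by D=5 for every unit. Per-unit Y: -7, 7, -9, 3, -11. Mean = -3.4.
Observing D=5 restricts to units where D's equation naturally yields 5: C ∈ {6, 7}. In that subpopulation Y = -9, -11, mean -10.
Difference = -3.4 − (-10) = 6.6.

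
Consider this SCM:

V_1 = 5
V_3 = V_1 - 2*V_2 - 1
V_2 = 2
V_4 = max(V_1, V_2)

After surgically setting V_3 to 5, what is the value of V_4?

5

The intervention breaks the incoming arrows to V_3: V_3 = V_1 - 2*V_2 - 1 no longer applies, and V_3 = 5.
V_4 is not downstream of the intervention, so its value is determined by the original equations.
V_4 = max(V_1, V_2)  [with V_1=5, V_2=2]  = 5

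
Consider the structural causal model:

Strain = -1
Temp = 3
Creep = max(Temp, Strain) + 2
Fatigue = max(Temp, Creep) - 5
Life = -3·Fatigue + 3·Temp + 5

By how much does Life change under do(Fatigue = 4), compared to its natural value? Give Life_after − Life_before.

Intervening sets Fatigue = 4 and removes its equation (Fatigue = max(Temp, Creep) - 5).
Life = -3·Fatigue + 3·Temp + 5  [with Fatigue=4, Temp=3]  = 2
Without intervention: Creep = max(Temp, Strain) + 2  [with Temp=3, Strain=-1]  = 5; Fatigue = max(Temp, Creep) - 5  [with Temp=3, Creep=5]  = 0; Life = -3·Fatigue + 3·Temp + 5  [with Fatigue=0, Temp=3]  = 14.
Change = 2 − 14 = -12.

-12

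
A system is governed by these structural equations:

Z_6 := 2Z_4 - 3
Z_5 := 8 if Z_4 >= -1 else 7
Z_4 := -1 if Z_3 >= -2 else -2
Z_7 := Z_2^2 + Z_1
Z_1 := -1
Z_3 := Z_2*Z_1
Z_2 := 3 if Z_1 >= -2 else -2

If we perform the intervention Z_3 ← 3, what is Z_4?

The intervention breaks the incoming arrows to Z_3: Z_3 := Z_2*Z_1 no longer applies, and Z_3 = 3.
Z_4 = -1 if Z_3 >= -2 else -2  [with Z_3=3]  = -1

-1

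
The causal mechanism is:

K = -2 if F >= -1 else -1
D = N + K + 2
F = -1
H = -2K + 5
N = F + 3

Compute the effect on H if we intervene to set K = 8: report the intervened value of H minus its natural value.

-20

The intervention breaks the incoming arrows to K: K = -2 if F >= -1 else -1 no longer applies, and K = 8.
H = -2K + 5  [with K=8]  = -11
Without intervention: K = -2 if F >= -1 else -1  [with F=-1]  = -2; H = -2K + 5  [with K=-2]  = 9.
Change = -11 − 9 = -20.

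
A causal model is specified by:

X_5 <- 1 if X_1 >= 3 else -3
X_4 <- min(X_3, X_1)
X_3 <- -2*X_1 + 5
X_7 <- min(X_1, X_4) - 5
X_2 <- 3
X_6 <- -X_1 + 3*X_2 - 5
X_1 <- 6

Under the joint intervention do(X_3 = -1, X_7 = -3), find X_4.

-1

The joint intervention fixes X_3 = -1, X_7 = -3, removing each variable's own equation.
X_4 = min(X_3, X_1)  [with X_3=-1, X_1=6]  = -1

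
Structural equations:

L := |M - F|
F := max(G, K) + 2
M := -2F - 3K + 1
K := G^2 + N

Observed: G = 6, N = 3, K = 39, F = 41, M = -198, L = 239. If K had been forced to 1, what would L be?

The intervention breaks the incoming arrows to K: K := G^2 + N no longer applies, and K = 1.
F = max(G, K) + 2  [with G=6, K=1]  = 8
M = -2F - 3K + 1  [with F=8, K=1]  = -18
L = |M - F|  [with M=-18, F=8]  = 26

26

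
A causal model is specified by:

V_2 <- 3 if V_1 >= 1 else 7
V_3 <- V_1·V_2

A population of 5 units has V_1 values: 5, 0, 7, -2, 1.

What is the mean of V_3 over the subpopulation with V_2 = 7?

Observing V_2=7 restricts to units where V_2's equation naturally yields 7: V_1 ∈ {0, -2}. In that subpopulation V_3 = 0, -14, mean -7.

-7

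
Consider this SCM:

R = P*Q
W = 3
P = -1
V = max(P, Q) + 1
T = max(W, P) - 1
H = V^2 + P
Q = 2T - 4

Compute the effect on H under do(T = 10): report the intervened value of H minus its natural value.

288

The intervention breaks the incoming arrows to T: T = max(W, P) - 1 no longer applies, and T = 10.
Q = 2T - 4  [with T=10]  = 16
V = max(P, Q) + 1  [with P=-1, Q=16]  = 17
H = V^2 + P  [with V=17, P=-1]  = 288
Without intervention: T = max(W, P) - 1  [with W=3, P=-1]  = 2; Q = 2T - 4  [with T=2]  = 0; V = max(P, Q) + 1  [with P=-1, Q=0]  = 1; H = V^2 + P  [with V=1, P=-1]  = 0.
Change = 288 − 0 = 288.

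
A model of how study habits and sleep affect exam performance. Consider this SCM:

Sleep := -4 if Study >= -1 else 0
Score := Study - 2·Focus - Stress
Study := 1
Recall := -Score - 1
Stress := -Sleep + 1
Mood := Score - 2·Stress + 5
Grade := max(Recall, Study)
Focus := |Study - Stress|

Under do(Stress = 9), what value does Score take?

-24

do(Stress=9) replaces the equation Stress := -Sleep + 1 with the constant Stress = 9.
Focus = |Study - Stress|  [with Study=1, Stress=9]  = 8
Score = Study - 2·Focus - Stress  [with Study=1, Focus=8, Stress=9]  = -24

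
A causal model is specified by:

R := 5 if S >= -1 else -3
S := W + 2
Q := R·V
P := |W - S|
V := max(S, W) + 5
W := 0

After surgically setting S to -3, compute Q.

Under do(S=-3), the mechanism S := W + 2 is discarded; S is fixed at -3.
R = 5 if S >= -1 else -3  [with S=-3]  = -3
V = max(S, W) + 5  [with S=-3, W=0]  = 5
Q = R·V  [with R=-3, V=5]  = -15

-15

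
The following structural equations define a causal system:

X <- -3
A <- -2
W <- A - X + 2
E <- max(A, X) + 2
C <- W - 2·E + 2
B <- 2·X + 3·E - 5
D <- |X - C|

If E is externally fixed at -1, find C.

Intervening sets E = -1 and removes its equation (E <- max(A, X) + 2).
W = A - X + 2  [with A=-2, X=-3]  = 3
C = W - 2·E + 2  [with W=3, E=-1]  = 7

7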